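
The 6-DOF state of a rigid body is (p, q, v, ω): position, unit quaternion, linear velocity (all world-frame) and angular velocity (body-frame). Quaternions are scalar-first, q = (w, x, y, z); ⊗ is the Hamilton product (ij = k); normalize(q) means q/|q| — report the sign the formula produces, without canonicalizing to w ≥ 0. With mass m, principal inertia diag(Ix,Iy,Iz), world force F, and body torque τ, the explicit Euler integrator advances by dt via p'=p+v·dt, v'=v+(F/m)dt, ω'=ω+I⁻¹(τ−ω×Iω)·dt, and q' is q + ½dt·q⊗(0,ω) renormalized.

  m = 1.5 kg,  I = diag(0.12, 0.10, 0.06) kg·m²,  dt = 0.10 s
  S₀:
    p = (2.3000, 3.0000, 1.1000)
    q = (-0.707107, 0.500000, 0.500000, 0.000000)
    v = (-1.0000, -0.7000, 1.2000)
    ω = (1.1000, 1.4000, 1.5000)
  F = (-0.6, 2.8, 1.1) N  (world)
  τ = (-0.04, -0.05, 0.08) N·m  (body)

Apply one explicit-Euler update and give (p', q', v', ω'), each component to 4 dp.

p' = (2.2000, 2.9300, 1.2200)
q' = (-0.7644, 0.4953, 0.4102, -0.0452)
v' = (-1.0400, -0.5133, 1.2733)
ω' = (1.1367, 1.2510, 1.6847)

a = F/m = (-0.4000, 1.8667, 0.7333)
new position p' = (2.2000, 2.9300, 1.2200)
v + (F/m)dt = (-1.0400, -0.5133, 1.2733)
α = I⁻¹(τ − ω×Iω) = (0.3667, -1.4900, 1.8467)
new body rate ω' = (1.1367, 1.2510, 1.6847)
2q̇ = q⊗(0,ω) = (-1.2500000, -0.0278177, -1.7399498, -0.9106605)
q + ½dt·q⊗(0,ω), renormalized = (-0.7644, 0.4953, 0.4102, -0.0452)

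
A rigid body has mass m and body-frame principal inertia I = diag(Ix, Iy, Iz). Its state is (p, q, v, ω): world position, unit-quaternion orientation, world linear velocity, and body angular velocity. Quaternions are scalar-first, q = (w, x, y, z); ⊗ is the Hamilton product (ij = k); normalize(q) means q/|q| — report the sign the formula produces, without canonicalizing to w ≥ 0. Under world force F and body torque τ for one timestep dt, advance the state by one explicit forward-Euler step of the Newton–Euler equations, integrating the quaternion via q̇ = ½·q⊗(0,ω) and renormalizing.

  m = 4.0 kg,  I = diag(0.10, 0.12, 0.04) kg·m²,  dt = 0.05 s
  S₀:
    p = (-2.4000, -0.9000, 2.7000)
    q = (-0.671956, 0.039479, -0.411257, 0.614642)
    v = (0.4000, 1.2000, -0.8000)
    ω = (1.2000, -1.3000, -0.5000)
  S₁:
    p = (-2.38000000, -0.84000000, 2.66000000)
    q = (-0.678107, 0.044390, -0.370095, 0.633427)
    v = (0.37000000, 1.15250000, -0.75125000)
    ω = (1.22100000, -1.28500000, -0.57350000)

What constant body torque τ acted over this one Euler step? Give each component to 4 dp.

Δω = ω₁−ω₀ = (0.02100000, 0.01500000, -0.07350000)
gyro term ω₀×Iω₀ = (-0.0520, -0.0360, -0.0312)
τ = I·(Δω/dt) + ω₀×(Iω₀) = (-0.0100, 0.0000, -0.0900)

τ = (-0.0100, 0.0000, -0.0900)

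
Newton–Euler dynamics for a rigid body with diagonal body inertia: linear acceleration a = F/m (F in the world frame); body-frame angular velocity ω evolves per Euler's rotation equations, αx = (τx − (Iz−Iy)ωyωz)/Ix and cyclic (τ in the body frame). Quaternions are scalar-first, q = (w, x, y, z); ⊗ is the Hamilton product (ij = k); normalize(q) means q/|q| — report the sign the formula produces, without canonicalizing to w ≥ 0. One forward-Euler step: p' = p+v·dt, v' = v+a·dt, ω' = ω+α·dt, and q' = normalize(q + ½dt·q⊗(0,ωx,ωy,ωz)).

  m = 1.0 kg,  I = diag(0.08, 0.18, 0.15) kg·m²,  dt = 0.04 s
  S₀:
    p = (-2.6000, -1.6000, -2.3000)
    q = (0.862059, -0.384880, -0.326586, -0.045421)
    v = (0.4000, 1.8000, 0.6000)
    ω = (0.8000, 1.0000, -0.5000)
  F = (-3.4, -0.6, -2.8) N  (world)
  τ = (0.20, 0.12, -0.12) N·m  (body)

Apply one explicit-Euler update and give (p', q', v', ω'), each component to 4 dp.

p' = (-2.5840, -1.5280, -2.2760)
q' = (0.8740, -0.3668, -0.3138, -0.0565)
v' = (0.2640, 1.7760, 0.4880)
ω' = (0.8925, 1.0204, -0.5533)

ω×(Iω) gyroscopic = (0.0150, 0.0280, 0.0800)
(τ − ω×Iω)/I = (2.3125, 0.5111, -1.3333)
ω + α·dt = (0.8925, 1.0204, -0.5533)
Hamilton product q⊗(0,ω) = (0.6117795, 0.8983612, 0.6332822, -0.5546407)
q + ½dt·q⊗(0,ω), renormalized = (0.8740, -0.3668, -0.3138, -0.0565)
linear accel F/m = (-3.4000, -0.6000, -2.8000)
p' = p + v·dt = (-2.5840, -1.5280, -2.2760)
v' = v + a·dt = (0.2640, 1.7760, 0.4880)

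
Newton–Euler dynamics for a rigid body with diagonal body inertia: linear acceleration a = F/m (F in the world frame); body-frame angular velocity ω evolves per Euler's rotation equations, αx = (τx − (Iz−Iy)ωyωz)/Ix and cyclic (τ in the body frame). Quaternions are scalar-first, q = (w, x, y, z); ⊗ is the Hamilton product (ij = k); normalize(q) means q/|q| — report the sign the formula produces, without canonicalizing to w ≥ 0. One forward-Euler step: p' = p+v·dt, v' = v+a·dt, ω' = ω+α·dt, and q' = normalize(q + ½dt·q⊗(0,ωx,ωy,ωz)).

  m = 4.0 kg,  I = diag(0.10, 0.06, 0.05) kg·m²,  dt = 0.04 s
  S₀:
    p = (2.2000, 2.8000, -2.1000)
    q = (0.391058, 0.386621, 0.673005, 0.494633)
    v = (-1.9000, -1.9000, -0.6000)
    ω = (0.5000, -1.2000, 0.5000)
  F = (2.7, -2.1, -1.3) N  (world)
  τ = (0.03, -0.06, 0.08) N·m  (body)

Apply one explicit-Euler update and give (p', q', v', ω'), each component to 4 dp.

p' = (2.1240, 2.7240, -2.1240)
q' = (0.3982, 0.4090, 0.6644, 0.4823)
v' = (-1.8730, -1.9210, -0.6130)
ω' = (0.5096, -1.2483, 0.5448)

linear accel F/m = (0.6750, -0.5250, -0.3250)
new position p' = (2.1240, 2.7240, -2.1240)
new velocity v' = (-1.8730, -1.9210, -0.6130)
α = I⁻¹(τ − ω×Iω) = (0.2400, -1.2083, 1.1200)
ω + α·dt = (0.5096, -1.2483, 0.5448)
2q̇ = q⊗(0,ω) = (0.3669790, 1.1255911, -0.4152636, -0.6049187)
q + ½dt·q⊗(0,ω), renormalized = (0.3982, 0.4090, 0.6644, 0.4823)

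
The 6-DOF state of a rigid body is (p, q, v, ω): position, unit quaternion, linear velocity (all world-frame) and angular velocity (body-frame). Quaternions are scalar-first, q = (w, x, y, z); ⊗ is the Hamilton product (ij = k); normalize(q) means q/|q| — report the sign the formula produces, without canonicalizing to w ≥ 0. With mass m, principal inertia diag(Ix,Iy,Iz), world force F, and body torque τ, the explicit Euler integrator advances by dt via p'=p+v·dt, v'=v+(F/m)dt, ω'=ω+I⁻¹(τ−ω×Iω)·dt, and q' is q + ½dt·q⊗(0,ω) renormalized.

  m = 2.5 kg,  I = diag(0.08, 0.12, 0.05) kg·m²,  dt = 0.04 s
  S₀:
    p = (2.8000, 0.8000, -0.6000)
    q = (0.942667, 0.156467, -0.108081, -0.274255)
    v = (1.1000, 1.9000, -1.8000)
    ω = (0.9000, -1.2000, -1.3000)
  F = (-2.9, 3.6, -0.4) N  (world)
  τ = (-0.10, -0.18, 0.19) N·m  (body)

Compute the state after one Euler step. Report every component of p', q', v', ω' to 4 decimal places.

precession coupling ω×(Iω) = (-0.1092, -0.0351, -0.0432)
α = I⁻¹(τ − ω×Iω) = (0.1150, -1.2075, 4.6640)
ω + α·dt = (0.9046, -1.2483, -1.1134)
q⊗(0,ω) = (-0.6270490, 0.6597996, -1.1746228, -1.3159546)
q' = normalize(q + ½dt·q⊗(0,ω)) = (0.9294, 0.1695, -0.1315, -0.3003)
a = F/m = (-1.1600, 1.4400, -0.1600)
new position p' = (2.8440, 0.8760, -0.6720)
v' = v + a·dt = (1.0536, 1.9576, -1.8064)

p' = (2.8440, 0.8760, -0.6720)
q' = (0.9294, 0.1695, -0.1315, -0.3003)
v' = (1.0536, 1.9576, -1.8064)
ω' = (0.9046, -1.2483, -1.1134)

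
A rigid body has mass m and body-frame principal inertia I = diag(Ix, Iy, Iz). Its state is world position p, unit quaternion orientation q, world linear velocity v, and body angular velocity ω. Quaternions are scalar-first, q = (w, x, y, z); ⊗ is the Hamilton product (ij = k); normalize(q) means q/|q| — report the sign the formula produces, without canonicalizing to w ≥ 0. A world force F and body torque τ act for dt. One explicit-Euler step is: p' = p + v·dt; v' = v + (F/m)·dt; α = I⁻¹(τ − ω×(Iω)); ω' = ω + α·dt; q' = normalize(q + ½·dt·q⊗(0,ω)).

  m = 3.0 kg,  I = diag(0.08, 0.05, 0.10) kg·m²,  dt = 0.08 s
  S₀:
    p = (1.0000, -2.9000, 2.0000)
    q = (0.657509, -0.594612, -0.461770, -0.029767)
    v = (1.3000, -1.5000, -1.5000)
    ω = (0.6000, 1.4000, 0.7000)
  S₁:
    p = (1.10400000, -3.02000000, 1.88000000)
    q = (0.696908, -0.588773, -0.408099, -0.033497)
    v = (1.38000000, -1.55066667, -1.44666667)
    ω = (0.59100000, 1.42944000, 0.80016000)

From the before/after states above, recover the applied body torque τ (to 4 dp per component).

τ = (0.0400, 0.0100, 0.1000)

Δω = ω₁−ω₀ = (-0.00900000, 0.02944000, 0.10016000)
ω₀×(Iω₀) = (0.0490, -0.0084, -0.0252)
applied torque τ = (0.0400, 0.0100, 0.1000)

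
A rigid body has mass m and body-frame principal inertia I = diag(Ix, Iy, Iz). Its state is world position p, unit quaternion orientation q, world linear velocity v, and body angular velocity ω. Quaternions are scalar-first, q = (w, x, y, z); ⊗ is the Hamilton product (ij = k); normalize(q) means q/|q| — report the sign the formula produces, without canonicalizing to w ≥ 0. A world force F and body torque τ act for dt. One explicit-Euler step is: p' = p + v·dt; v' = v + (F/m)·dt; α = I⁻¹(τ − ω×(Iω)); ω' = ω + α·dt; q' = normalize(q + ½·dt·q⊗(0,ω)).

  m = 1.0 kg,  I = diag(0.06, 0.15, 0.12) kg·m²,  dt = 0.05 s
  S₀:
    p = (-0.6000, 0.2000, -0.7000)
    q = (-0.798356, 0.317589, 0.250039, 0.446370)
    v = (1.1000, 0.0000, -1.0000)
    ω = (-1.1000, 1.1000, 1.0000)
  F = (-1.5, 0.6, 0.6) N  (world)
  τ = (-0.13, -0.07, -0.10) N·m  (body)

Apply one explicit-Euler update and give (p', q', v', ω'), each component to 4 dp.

p' = (-0.5450, 0.2000, -0.7500)
q' = (-0.8068, 0.3332, 0.2076, 0.4415)
v' = (1.0250, 0.0300, -0.9700)
ω' = (-1.1808, 1.0547, 1.0037)

precession coupling ω×(Iω) = (-0.0330, 0.0660, -0.1089)
(τ − ω×Iω)/I = (-1.6167, -0.9067, 0.0742)
new body rate ω' = (-1.1808, 1.0547, 1.0037)
Hamilton product q⊗(0,ω) = (-0.3720650, 0.6372236, -1.6867876, -0.1739652)
updated quaternion q' = (-0.8068, 0.3332, 0.2076, 0.4415)
linear accel F/m = (-1.5000, 0.6000, 0.6000)
p + v·dt = (-0.5450, 0.2000, -0.7500)
new velocity v' = (1.0250, 0.0300, -0.9700)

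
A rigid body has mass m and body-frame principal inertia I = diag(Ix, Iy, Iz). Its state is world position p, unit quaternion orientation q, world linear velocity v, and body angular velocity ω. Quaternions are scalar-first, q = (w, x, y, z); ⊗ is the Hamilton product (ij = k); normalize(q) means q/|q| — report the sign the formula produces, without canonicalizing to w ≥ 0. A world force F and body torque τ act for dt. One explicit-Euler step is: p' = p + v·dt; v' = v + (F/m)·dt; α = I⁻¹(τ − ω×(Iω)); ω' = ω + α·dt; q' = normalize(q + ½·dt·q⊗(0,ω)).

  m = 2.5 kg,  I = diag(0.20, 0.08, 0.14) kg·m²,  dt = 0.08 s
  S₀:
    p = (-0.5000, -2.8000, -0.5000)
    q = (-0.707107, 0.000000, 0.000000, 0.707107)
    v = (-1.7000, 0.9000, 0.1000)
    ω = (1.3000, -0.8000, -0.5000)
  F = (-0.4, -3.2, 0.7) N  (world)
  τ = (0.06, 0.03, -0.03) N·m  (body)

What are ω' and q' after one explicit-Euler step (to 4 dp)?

ω×(Iω) gyroscopic = (0.0240, -0.0390, 0.1248)
α = I⁻¹(τ − ω×Iω) = (0.1800, 0.8625, -1.1057)
ω + α·dt = (1.3144, -0.7310, -0.5885)
2q̇ = q⊗(0,ω) = (0.3535535, -0.3535535, 1.4849247, 0.3535535)
updated quaternion q' = (-0.6915, -0.0141, 0.0593, 0.7198)

ω' = (1.3144, -0.7310, -0.5885)
q' = (-0.6915, -0.0141, 0.0593, 0.7198)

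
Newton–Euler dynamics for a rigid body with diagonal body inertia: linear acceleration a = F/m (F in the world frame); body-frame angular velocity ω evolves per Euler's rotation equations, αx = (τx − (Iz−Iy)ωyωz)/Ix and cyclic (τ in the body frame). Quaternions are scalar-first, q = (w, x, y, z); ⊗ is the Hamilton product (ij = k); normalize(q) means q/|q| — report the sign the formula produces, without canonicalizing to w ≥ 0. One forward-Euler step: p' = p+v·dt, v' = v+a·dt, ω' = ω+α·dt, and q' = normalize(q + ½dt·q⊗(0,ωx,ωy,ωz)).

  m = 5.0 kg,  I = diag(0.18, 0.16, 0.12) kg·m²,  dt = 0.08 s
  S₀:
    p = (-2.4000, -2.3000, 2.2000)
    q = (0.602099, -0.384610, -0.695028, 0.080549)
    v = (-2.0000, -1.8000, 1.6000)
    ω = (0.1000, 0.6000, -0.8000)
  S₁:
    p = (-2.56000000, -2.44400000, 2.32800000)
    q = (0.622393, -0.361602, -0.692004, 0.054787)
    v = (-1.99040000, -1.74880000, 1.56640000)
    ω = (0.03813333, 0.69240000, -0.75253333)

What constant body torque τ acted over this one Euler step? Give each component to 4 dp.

ω₁ − ω₀ = (-0.06186667, 0.09240000, 0.04746667)
ω₀×(Iω₀) = (0.0192, -0.0048, -0.0012)
applied torque τ = (-0.1200, 0.1800, 0.0700)

τ = (-0.1200, 0.1800, 0.0700)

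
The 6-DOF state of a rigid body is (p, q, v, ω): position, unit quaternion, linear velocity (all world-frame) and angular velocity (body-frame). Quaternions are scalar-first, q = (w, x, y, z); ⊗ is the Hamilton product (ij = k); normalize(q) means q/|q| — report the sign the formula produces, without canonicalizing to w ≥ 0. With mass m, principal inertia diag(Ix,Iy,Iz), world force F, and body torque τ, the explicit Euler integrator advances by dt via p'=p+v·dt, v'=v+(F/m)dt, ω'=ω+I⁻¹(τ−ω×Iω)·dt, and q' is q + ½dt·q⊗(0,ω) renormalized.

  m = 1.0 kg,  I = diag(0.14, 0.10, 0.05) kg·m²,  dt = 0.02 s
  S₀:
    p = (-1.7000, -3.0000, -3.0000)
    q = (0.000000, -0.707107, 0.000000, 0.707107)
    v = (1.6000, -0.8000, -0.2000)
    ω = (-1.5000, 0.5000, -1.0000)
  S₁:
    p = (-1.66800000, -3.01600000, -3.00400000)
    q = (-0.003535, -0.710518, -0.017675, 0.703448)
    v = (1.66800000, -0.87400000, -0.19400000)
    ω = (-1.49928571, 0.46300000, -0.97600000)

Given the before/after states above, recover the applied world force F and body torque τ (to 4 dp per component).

F = (3.4000, -3.7000, 0.3000)
τ = (0.0300, -0.0500, 0.0900)

ω₁ − ω₀ = (0.00071429, -0.03700000, 0.02400000)
applied torque τ = (0.0300, -0.0500, 0.0900)
Δv = v₁−v₀ = (0.06800000, -0.07400000, 0.00600000)
applied force F = (3.4000, -3.7000, 0.3000)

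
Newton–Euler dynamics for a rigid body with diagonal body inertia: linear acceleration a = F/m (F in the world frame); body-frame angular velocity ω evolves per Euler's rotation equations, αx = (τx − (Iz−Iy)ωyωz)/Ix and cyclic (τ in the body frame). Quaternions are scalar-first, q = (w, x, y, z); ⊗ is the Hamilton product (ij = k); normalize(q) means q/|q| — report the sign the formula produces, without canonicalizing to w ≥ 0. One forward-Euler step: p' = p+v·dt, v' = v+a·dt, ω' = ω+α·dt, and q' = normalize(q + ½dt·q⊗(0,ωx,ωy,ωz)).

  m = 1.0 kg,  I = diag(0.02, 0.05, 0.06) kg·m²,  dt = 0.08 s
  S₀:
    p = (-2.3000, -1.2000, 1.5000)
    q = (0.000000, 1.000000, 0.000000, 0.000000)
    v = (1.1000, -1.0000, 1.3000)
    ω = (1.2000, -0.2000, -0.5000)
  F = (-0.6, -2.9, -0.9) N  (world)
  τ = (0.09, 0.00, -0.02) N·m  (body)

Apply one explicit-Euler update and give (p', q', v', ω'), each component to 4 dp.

p' = p + v·dt = (-2.2120, -1.2800, 1.6040)
v + (F/m)dt = (1.0520, -1.2320, 1.2280)
angular accel α = (4.4500, -0.4800, -0.2133)
new body rate ω' = (1.5560, -0.2384, -0.5171)
q⊗(0,ω) = (-1.2000000, 0.0000000, 0.5000000, -0.2000000)
q + ½dt·q⊗(0,ω), renormalized = (-0.0479, 0.9986, 0.0200, -0.0080)

p' = (-2.2120, -1.2800, 1.6040)
q' = (-0.0479, 0.9986, 0.0200, -0.0080)
v' = (1.0520, -1.2320, 1.2280)
ω' = (1.5560, -0.2384, -0.5171)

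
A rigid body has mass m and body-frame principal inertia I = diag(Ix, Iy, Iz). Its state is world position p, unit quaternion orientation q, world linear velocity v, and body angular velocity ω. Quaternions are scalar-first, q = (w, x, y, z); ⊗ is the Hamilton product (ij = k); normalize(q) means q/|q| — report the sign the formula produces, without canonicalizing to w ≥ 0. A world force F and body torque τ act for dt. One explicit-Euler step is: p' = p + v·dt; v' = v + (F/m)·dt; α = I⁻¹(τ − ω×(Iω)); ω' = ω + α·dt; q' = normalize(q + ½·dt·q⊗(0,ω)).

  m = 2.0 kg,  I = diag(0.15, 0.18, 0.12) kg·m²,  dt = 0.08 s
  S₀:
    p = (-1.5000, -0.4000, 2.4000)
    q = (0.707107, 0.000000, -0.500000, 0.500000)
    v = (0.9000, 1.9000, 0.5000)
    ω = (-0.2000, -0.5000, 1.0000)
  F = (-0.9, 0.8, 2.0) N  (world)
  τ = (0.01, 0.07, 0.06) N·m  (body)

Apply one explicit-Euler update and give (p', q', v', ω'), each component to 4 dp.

p' = (-1.4280, -0.2480, 2.4400)
q' = (0.6764, -0.0156, -0.5176, 0.5237)
v' = (0.8640, 1.9320, 0.5800)
ω' = (-0.2107, -0.4662, 1.0380)

linear accel F/m = (-0.4500, 0.4000, 1.0000)
p + v·dt = (-1.4280, -0.2480, 2.4400)
v + (F/m)dt = (0.8640, 1.9320, 0.5800)
α = I⁻¹(τ − ω×Iω) = (-0.1333, 0.4222, 0.4750)
new body rate ω' = (-0.2107, -0.4662, 1.0380)
2q̇ = q⊗(0,ω) = (-0.7500000, -0.3914214, -0.4535535, 0.6071070)
updated quaternion q' = (0.6764, -0.0156, -0.5176, 0.5237)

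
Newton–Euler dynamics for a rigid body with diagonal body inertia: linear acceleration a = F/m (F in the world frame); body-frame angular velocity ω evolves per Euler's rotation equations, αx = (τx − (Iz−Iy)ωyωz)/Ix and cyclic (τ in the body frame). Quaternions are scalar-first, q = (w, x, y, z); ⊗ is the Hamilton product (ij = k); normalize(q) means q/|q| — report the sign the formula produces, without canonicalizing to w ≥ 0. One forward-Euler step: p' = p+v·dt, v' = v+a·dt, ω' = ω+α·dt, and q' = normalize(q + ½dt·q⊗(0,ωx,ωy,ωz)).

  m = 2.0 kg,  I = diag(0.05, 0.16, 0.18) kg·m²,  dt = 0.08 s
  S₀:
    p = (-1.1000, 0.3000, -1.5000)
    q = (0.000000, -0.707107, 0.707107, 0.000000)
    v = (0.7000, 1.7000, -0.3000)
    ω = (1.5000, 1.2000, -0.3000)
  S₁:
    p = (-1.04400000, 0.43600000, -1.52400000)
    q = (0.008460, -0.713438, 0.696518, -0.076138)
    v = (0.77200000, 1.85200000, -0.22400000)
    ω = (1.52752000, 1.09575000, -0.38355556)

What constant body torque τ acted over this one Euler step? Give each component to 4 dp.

τ = (0.0100, -0.1500, 0.0100)

Δω = ω₁−ω₀ = (0.02752000, -0.10425000, -0.08355556)
I·α + gyro = (0.0100, -0.1500, 0.0100)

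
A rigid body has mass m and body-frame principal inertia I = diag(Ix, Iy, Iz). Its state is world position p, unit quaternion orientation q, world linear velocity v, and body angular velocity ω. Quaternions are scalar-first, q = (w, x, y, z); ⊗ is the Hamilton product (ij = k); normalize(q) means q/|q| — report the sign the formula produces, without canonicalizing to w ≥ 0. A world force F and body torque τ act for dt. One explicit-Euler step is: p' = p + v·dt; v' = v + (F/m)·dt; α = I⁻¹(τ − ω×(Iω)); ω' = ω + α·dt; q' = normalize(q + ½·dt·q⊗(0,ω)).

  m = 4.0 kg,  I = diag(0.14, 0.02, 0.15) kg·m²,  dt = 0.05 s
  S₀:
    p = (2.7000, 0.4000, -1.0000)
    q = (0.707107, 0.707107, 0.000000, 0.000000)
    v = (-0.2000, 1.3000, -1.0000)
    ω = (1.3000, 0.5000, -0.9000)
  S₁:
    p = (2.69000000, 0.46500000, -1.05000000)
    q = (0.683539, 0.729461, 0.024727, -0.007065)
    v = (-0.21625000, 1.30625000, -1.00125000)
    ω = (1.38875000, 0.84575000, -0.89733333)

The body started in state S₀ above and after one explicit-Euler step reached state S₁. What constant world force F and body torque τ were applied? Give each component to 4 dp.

F = (-1.3000, 0.5000, -0.1000)
τ = (0.1900, 0.1500, -0.0700)

rate change Δω = (0.08875000, 0.34575000, 0.00266667)
gyro term ω₀×Iω₀ = (-0.0585, 0.0117, -0.0780)
I·α + gyro = (0.1900, 0.1500, -0.0700)
Δv = v₁−v₀ = (-0.01625000, 0.00625000, -0.00125000)
applied force F = (-1.3000, 0.5000, -0.1000)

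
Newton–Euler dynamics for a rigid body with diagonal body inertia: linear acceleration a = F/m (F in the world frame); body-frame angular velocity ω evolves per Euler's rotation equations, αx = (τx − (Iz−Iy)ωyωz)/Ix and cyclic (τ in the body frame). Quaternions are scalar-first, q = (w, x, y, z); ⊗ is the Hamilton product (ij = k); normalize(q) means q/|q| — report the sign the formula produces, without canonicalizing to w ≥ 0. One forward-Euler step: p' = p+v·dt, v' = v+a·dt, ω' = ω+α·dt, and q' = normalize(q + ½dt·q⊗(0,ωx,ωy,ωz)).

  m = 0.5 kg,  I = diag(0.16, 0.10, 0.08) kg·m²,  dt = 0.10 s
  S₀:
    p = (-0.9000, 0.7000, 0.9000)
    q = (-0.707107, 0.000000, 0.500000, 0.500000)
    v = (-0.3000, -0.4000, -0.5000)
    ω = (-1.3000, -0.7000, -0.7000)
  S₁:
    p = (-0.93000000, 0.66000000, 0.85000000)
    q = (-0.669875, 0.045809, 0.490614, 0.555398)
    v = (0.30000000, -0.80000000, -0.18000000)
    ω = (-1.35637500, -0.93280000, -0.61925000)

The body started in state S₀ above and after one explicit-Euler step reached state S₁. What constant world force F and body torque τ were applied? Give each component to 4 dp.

F = (3.0000, -2.0000, 1.6000)
τ = (-0.1000, -0.1600, 0.0100)

v₁ − v₀ = (0.60000000, -0.40000000, 0.32000000)
F = m·Δv/dt = (3.0000, -2.0000, 1.6000)
Δω = ω₁−ω₀ = (-0.05637500, -0.23280000, 0.08075000)
precession coupling = (-0.0098, 0.0728, -0.0546)
τ = I·(Δω/dt) + ω₀×(Iω₀) = (-0.1000, -0.1600, 0.0100)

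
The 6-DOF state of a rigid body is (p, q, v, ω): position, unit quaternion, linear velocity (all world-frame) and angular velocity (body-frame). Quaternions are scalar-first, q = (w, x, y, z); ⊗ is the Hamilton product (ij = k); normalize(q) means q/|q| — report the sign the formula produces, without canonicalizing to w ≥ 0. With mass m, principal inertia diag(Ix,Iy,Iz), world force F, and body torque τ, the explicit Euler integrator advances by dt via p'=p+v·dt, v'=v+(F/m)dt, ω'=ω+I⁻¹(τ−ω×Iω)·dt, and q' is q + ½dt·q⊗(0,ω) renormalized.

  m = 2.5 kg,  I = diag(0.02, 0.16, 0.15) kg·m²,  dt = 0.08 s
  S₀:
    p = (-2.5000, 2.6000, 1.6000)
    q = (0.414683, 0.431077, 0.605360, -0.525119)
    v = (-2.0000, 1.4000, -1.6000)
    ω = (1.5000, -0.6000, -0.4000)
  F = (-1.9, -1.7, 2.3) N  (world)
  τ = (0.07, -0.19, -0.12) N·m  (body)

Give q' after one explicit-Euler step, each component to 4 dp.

Hamilton product q⊗(0,ω) = (-0.4934471, 0.0648091, -0.8640575, -1.3325594)
updated quaternion q' = (0.3941, 0.4327, 0.5695, -0.5771)

q' = (0.3941, 0.4327, 0.5695, -0.5771)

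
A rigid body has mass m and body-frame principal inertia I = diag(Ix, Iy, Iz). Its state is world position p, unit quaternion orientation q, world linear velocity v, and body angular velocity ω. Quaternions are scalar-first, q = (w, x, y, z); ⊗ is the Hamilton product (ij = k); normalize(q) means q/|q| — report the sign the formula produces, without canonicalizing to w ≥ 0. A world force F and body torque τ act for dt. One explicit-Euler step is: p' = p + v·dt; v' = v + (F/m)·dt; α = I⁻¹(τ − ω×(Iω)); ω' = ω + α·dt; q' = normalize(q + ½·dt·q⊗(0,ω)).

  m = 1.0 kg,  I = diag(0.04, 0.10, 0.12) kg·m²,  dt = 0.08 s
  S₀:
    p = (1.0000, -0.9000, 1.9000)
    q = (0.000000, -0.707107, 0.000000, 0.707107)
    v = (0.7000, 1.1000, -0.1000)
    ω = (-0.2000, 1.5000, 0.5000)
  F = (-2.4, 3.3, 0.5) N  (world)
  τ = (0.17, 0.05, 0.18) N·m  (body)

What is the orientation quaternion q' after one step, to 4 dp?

q' = (-0.0198, -0.7480, 0.0085, 0.6633)

2q̇ = q⊗(0,ω) = (-0.4949749, -1.0606605, 0.2121321, -1.0606605)
q + ½dt·q⊗(0,ω), renormalized = (-0.0198, -0.7480, 0.0085, 0.6633)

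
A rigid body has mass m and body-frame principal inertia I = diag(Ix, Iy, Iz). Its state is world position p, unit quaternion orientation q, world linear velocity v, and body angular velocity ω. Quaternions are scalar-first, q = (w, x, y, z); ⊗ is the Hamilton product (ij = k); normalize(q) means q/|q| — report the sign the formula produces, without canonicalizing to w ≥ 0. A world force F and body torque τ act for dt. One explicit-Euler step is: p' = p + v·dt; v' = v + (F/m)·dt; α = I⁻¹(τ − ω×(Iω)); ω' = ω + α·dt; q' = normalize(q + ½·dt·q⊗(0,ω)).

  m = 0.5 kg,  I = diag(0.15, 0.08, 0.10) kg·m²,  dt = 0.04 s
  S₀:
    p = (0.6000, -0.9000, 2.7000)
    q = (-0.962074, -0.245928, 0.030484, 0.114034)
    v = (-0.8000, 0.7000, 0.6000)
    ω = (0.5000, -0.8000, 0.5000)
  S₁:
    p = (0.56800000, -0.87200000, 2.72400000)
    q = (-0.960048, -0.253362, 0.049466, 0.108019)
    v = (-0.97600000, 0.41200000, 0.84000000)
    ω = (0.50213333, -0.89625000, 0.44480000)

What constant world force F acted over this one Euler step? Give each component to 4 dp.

v₁ − v₀ = (-0.17600000, -0.28800000, 0.24000000)
m·(v₁−v₀)/dt = (-2.2000, -3.6000, 3.0000)

F = (-2.2000, -3.6000, 3.0000)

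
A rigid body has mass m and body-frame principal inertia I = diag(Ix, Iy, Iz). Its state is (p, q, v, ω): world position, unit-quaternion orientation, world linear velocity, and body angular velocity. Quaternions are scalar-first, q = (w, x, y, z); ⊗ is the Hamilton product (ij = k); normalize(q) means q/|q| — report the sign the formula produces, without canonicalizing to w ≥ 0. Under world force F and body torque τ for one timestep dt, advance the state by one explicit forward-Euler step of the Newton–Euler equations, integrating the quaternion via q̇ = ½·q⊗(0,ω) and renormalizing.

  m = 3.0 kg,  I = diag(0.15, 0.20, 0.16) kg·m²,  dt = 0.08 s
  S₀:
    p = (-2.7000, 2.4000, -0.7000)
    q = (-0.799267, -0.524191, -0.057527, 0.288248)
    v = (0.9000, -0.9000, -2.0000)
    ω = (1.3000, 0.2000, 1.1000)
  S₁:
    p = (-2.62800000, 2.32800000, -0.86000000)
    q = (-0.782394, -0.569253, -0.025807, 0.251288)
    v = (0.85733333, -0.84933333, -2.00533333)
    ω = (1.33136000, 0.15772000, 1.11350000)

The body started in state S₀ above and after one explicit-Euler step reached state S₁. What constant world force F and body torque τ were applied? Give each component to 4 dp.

velocity change Δv = (-0.04266667, 0.05066667, -0.00533333)
m·(v₁−v₀)/dt = (-1.6000, 1.9000, -0.2000)
Δω = ω₁−ω₀ = (0.03136000, -0.04228000, 0.01350000)
applied torque τ = (0.0500, -0.1200, 0.0400)

F = (-1.6000, 1.9000, -0.2000)
τ = (0.0500, -0.1200, 0.0400)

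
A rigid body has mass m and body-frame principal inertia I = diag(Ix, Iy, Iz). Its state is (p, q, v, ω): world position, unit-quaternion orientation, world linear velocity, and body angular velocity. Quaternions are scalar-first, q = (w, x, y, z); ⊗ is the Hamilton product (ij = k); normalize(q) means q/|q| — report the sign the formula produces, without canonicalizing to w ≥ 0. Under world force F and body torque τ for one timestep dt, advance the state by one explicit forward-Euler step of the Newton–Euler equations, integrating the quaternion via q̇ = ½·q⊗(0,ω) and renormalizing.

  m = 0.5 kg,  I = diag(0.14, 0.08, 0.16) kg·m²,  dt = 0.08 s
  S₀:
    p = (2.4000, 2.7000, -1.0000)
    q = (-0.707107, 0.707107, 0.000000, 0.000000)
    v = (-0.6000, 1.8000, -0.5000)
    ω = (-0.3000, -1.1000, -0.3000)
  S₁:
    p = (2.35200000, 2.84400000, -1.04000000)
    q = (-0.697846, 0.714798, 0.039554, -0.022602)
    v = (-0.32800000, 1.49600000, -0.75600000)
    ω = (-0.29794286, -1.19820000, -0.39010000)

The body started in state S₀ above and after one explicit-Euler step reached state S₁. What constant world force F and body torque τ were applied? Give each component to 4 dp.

Δv = v₁−v₀ = (0.27200000, -0.30400000, -0.25600000)
F = m·Δv/dt = (1.7000, -1.9000, -1.6000)
Δω = ω₁−ω₀ = (0.00205714, -0.09820000, -0.09010000)
ω₀×(Iω₀) = (0.0264, -0.0018, -0.0198)
I·α + gyro = (0.0300, -0.1000, -0.2000)

F = (1.7000, -1.9000, -1.6000)
τ = (0.0300, -0.1000, -0.2000)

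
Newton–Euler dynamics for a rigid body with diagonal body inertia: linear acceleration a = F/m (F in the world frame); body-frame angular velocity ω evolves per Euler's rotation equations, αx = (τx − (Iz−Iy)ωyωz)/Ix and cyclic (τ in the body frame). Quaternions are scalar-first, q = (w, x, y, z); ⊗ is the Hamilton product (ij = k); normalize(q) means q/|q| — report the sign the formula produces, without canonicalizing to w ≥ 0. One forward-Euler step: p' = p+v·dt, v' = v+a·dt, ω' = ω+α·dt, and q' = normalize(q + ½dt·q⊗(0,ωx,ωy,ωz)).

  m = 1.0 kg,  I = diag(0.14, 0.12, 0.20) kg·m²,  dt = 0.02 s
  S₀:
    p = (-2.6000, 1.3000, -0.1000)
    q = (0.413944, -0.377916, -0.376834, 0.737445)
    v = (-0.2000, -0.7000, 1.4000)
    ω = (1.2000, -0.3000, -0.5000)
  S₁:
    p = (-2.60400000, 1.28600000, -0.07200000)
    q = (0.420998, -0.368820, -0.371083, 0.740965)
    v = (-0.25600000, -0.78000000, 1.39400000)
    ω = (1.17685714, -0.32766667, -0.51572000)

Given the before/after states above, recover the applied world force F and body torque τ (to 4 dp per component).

F = (-2.8000, -4.0000, -0.3000)
τ = (-0.1500, -0.1300, -0.1500)

velocity change Δv = (-0.05600000, -0.08000000, -0.00600000)
applied force F = (-2.8000, -4.0000, -0.3000)
rate change Δω = (-0.02314286, -0.02766667, -0.01572000)
ω₀×(Iω₀) = (0.0120, 0.0360, 0.0072)
applied torque τ = (-0.1500, -0.1300, -0.1500)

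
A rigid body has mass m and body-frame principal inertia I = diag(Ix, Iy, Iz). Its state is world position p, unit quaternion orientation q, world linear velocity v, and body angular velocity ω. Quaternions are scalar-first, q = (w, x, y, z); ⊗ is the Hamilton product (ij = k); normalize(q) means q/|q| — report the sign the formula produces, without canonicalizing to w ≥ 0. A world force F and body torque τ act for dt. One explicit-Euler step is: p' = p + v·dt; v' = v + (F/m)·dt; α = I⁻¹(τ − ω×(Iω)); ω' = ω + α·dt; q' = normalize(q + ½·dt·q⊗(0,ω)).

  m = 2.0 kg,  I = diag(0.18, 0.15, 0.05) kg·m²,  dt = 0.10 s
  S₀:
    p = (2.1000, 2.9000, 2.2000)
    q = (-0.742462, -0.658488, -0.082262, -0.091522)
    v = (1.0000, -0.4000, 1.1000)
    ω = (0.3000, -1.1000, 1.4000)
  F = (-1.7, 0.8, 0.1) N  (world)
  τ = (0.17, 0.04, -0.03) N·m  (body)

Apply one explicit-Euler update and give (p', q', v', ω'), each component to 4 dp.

p' = (2.2000, 2.8600, 2.3100)
q' = (-0.7277, -0.6777, 0.0033, -0.1056)
v' = (0.9150, -0.3600, 1.1050)
ω' = (0.3089, -1.1097, 1.3202)

ω×(Iω) gyroscopic = (0.1540, 0.0546, 0.0099)
angular accel α = (0.0889, -0.0973, -0.7980)
ω + α·dt = (0.3089, -1.1097, 1.3202)
2q̇ = q⊗(0,ω) = (0.2351890, -0.4385796, 1.7111348, -0.2904314)
q + ½dt·q⊗(0,ω), renormalized = (-0.7277, -0.6777, 0.0033, -0.1056)
p + v·dt = (2.2000, 2.8600, 2.3100)
v + (F/m)dt = (0.9150, -0.3600, 1.1050)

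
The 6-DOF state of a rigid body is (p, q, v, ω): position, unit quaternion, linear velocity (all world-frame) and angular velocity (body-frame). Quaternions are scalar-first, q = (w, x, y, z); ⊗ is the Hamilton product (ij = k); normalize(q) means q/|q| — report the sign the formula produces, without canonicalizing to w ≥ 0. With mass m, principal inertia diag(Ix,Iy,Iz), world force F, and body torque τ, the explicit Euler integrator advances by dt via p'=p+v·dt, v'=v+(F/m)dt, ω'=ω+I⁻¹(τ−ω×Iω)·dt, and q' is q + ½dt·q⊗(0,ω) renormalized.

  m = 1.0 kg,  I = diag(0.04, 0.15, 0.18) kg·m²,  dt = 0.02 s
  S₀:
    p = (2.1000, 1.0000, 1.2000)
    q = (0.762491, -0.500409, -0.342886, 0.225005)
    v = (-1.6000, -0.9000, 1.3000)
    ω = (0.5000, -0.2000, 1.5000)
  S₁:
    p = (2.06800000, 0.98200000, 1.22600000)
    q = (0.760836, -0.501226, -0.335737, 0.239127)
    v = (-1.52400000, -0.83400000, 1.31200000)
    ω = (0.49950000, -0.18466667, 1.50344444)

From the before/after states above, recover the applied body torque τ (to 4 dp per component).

τ = (-0.0100, 0.0100, 0.0200)

Δω = ω₁−ω₀ = (-0.00050000, 0.01533333, 0.00344444)
I·α + gyro = (-0.0100, 0.0100, 0.0200)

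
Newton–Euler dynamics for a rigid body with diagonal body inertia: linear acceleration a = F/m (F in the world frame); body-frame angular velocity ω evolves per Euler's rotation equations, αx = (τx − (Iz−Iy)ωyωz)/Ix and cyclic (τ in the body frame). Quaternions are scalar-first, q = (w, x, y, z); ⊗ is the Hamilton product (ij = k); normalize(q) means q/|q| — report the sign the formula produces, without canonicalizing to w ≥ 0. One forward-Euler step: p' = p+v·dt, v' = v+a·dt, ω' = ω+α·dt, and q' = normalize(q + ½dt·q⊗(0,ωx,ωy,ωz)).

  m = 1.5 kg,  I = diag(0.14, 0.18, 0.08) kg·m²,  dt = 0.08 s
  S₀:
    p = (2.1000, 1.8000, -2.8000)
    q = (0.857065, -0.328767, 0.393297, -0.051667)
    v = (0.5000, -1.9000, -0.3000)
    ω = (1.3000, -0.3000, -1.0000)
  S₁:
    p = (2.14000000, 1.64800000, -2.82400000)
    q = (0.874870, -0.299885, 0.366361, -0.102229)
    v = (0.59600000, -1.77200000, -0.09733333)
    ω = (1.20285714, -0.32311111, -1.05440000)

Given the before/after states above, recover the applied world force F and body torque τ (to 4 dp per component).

rate change Δω = (-0.09714286, -0.02311111, -0.05440000)
I·α + gyro = (-0.2000, -0.1300, -0.0700)
velocity change Δv = (0.09600000, 0.12800000, 0.20266667)
m·(v₁−v₀)/dt = (1.8000, 2.4000, 3.8000)

F = (1.8000, 2.4000, 3.8000)
τ = (-0.2000, -0.1300, -0.0700)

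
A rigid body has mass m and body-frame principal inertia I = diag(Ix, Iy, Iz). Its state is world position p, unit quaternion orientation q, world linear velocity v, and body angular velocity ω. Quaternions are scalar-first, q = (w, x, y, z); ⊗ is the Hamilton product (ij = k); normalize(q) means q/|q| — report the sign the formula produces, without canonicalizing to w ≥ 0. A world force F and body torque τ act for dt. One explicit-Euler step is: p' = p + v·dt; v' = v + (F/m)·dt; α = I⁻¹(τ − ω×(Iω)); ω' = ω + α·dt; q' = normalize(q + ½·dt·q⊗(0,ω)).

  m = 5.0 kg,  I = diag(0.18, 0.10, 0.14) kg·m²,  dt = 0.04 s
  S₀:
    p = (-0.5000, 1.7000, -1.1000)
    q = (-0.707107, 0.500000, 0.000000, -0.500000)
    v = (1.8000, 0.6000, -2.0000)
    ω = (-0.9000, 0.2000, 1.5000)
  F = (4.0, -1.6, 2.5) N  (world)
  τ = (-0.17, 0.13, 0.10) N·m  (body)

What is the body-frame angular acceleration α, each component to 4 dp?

α = (-1.0111, 1.8400, 0.6114)

gyro term ω×Iω = (0.0120, -0.0540, 0.0144)
α = I⁻¹(τ − ω×Iω) = (-1.0111, 1.8400, 0.6114)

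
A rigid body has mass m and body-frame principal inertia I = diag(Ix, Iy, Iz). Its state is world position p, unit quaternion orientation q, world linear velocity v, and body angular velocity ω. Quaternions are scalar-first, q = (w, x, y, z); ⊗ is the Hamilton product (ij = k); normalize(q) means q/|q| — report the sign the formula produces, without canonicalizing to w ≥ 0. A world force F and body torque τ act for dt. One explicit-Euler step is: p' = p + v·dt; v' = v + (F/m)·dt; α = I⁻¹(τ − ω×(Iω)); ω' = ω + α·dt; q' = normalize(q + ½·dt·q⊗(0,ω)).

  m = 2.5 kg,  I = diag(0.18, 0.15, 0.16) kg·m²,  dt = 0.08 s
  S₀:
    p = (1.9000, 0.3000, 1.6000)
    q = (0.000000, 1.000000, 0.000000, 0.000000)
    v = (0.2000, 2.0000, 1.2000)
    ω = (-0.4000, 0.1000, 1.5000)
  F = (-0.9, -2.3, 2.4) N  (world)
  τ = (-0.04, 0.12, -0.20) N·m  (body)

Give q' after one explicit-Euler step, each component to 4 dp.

q' = (0.0160, 0.9981, -0.0599, 0.0040)

2q̇ = q⊗(0,ω) = (0.4000000, 0.0000000, -1.5000000, 0.1000000)
updated quaternion q' = (0.0160, 0.9981, -0.0599, 0.0040)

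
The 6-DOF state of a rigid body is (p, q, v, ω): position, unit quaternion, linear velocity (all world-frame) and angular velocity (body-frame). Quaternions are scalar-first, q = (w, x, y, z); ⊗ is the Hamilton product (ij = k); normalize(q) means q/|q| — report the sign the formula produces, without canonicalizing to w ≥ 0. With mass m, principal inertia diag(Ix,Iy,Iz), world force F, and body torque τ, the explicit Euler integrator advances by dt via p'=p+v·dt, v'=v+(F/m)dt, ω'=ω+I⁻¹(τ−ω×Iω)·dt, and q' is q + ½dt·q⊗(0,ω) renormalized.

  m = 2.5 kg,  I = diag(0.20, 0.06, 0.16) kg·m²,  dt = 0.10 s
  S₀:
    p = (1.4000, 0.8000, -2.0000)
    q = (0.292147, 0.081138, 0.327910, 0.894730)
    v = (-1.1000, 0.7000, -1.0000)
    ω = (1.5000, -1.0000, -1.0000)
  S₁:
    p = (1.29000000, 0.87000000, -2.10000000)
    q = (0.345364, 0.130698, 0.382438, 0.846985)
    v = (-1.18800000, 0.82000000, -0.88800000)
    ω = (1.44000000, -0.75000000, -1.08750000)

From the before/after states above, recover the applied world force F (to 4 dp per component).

F = (-2.2000, 3.0000, 2.8000)

Δv = v₁−v₀ = (-0.08800000, 0.12000000, 0.11200000)
m·(v₁−v₀)/dt = (-2.2000, 3.0000, 2.8000)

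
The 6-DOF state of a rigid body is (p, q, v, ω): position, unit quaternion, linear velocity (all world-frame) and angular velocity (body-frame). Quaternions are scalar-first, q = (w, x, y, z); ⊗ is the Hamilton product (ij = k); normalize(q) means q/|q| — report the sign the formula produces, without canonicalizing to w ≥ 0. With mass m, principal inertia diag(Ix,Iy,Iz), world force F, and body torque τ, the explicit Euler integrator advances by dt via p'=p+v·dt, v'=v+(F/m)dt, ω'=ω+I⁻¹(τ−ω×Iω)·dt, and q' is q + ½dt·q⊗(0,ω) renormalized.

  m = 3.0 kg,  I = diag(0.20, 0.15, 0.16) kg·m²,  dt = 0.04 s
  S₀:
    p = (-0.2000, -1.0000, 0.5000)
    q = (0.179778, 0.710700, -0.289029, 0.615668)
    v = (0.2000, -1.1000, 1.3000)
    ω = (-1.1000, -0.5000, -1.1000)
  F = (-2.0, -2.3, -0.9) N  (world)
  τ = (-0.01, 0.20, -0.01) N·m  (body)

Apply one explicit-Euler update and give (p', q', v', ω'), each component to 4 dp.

p' = (-0.1920, -1.0440, 0.5520)
q' = (0.2060, 0.7189, -0.2886, 0.5979)
v' = (0.1733, -1.1307, 1.2880)
ω' = (-1.1031, -0.4596, -1.0956)

a = (-0.6667, -0.7667, -0.3000)
p' = p + v·dt = (-0.1920, -1.0440, 0.5520)
v + (F/m)dt = (0.1733, -1.1307, 1.2880)
angular accel α = (-0.0775, 1.0107, 0.1094)
ω + α·dt = (-1.1031, -0.4596, -1.0956)
q⊗(0,ω) = (1.3144903, 0.4280101, 0.0146462, -0.8710377)
updated quaternion q' = (0.2060, 0.7189, -0.2886, 0.5979)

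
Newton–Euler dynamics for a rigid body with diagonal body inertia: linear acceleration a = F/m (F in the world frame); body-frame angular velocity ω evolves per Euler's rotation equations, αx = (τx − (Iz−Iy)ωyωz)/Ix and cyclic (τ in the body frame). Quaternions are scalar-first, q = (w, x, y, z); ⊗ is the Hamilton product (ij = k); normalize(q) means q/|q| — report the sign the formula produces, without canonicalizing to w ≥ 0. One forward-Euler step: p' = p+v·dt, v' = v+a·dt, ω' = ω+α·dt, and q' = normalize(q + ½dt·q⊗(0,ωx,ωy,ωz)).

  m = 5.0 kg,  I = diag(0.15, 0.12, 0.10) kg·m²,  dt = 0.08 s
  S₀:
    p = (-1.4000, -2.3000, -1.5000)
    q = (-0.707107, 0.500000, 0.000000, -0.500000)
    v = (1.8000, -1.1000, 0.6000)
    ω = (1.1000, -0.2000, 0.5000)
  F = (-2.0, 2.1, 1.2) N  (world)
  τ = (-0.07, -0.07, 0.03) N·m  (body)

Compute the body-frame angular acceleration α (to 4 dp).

α = (-0.4800, -0.8125, 0.2340)

precession coupling ω×(Iω) = (0.0020, 0.0275, 0.0066)
angular accel α = (-0.4800, -0.8125, 0.2340)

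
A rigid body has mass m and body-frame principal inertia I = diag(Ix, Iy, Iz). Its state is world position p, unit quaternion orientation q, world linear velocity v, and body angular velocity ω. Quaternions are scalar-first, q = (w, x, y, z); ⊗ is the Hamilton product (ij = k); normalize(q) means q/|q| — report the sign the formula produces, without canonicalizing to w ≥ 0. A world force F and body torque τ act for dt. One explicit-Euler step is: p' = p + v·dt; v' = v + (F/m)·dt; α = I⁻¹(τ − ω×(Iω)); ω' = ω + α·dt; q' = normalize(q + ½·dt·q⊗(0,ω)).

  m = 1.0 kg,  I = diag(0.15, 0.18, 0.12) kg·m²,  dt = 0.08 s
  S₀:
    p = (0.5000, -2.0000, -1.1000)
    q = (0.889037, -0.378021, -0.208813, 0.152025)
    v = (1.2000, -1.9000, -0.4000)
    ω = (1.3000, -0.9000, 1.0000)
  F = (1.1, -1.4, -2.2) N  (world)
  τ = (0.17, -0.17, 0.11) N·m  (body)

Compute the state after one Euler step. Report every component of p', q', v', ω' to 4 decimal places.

a = (1.1000, -1.4000, -2.2000)
new position p' = (0.5960, -2.1520, -1.1320)
v + (F/m)dt = (1.2880, -2.0120, -0.5760)
precession coupling ω×(Iω) = (0.0540, 0.0390, -0.0351)
α = I⁻¹(τ − ω×Iω) = (0.7733, -1.1611, 1.2092)
new body rate ω' = (1.3619, -0.9929, 1.0967)
Hamilton product q⊗(0,ω) = (0.1514706, 1.0837576, -0.2244798, 1.5007128)
q + ½dt·q⊗(0,ω), renormalized = (0.8926, -0.3337, -0.2172, 0.2115)

p' = (0.5960, -2.1520, -1.1320)
q' = (0.8926, -0.3337, -0.2172, 0.2115)
v' = (1.2880, -2.0120, -0.5760)
ω' = (1.3619, -0.9929, 1.0967)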